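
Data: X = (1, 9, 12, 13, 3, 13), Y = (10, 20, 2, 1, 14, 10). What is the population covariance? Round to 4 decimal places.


Cov = (1/n)*sum((xi-xbar)(yi-ybar))
n = 6, xbar = 51/6 = 8.5, ybar = 57/6 = 9.5
sum((xi-xbar)(yi-ybar)) = -85.5
Cov = -85.5 / 6 = -14.25

-14.2500


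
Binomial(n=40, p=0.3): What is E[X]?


E[X] = n*p = 40 * 0.3 = 12

12


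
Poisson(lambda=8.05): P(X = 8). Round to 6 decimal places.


P = e^(-lam) * lam^k / k!
e^(-8.05) ≈ 0.0003191019
lam^k = 8.05^8 ≈ 17634658.056988
k! = 8! = 40320
P = 0.0003191019 * 17634658.056988 / 40320 ≈ 0.139565

0.139565


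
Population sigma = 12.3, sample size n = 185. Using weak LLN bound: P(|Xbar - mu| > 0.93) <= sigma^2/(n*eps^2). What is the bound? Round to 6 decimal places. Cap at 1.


bound = min(1, sigma^2/(n*eps^2))
sigma^2 = 12.3^2 = 151.29
n*eps^2 = 185 * 0.93^2 = 185 * 0.8649 = 160.0065
sigma^2/(n*eps^2) = 151.29 / 160.0065 ≈ 0.94552409

0.945524


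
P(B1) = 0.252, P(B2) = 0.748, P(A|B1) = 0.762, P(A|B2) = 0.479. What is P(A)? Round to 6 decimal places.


P(A) = P(A|B1)*P(B1) + P(A|B2)*P(B2)
P(A|B1)*P(B1) = 0.762 * 0.252 = 0.192024
P(A|B2)*P(B2) = 0.479 * 0.748 = 0.358292
P(A) = 0.192024 + 0.358292 = 0.550316

0.550316


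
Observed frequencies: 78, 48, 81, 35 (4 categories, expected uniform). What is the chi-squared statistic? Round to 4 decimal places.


chi2 = sum((O-E)^2/E), E = total/4
total = 242, E = 242/4 = 60.5
(78 - 60.5)^2 / 60.5 = 306.25 / 60.5 = 1225/242 ≈ 5.061983
(48 - 60.5)^2 / 60.5 = 156.25 / 60.5 = 625/242 ≈ 2.582645
(81 - 60.5)^2 / 60.5 = 420.25 / 60.5 = 1681/242 ≈ 6.946281
(35 - 60.5)^2 / 60.5 = 650.25 / 60.5 = 2601/242 ≈ 10.747934
chi2 = 3066/121 ≈ 25.338843

25.3388


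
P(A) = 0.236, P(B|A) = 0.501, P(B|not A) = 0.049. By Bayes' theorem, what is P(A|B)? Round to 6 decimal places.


P(A|B) = P(B|A)*P(A) / P(B), P(B) = P(B|A)*P(A) + P(B|not A)*P(not A)
P(B|A)*P(A) = 0.501 * 0.236 = 0.118236
P(B|not A)*P(not A) = 0.049 * 0.764 = 0.037436
P(B) = 0.118236 + 0.037436 = 0.155672
P(A|B) = 0.118236 / 0.155672 ≈ 0.75952002

0.759520


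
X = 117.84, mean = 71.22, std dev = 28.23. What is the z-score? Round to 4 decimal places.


z = (X - mu) / sigma
X - mu = 117.84 - 71.22 = 46.62
z = 46.62 / 28.23 = 1554/941 ≈ 1.651435

1.6514


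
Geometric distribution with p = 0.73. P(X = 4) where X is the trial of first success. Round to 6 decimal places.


P = (1-p)^(k-1) * p
(1-p)^(k-1) = 0.27^3 = 0.019683
P = 0.019683 * 0.73 = 0.01436859

0.014369


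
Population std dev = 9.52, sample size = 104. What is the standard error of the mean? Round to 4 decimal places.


SE = sigma / sqrt(n)
sqrt(104) ≈ 10.198039
SE = 9.52 / 10.198039 ≈ 0.933513

0.9335


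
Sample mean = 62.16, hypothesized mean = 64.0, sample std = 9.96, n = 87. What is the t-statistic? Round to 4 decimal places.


t = (xbar - mu0) / (s/sqrt(n))
xbar - mu0 = 62.16 - 64.0 = -1.84
sqrt(87) ≈ 9.32737905
s/sqrt(n) = 9.96 / 9.32737905 ≈ 1.06782408
t = -1.84 / 1.06782408 ≈ -1.723130

-1.7231


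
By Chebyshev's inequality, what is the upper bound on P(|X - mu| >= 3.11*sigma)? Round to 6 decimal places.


P <= 1/k^2
k^2 = 3.11^2 = 9.6721
1/k^2 = 1 / 9.6721 ≈ 0.10339016

0.103390


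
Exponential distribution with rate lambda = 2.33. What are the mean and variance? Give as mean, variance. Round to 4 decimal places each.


mean = 1/lam, var = 1/lam^2
mean = 1 / 2.33 = 100/233 ≈ 0.429185
lam^2 = 2.33^2 = 5.4289
var = 1 / 5.4289 ≈ 0.184199

0.4292, 0.1842


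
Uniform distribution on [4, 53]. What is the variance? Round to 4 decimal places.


Var = (b-a)^2 / 12
(b-a)^2 = (53 - 4)^2 = 2401
Var = 2401/12 ≈ 200.083333

200.0833


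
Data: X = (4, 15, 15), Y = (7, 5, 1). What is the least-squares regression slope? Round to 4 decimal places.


b = sum((xi-xbar)(yi-ybar)) / sum((xi-xbar)^2)
n = 3, xbar = 34/3 ≈ 11.333333, ybar = 13/3 ≈ 4.333333
Sxy = sum((xi-xbar)(yi-ybar)) = -88/3 ≈ -29.333333
Sxx = sum((xi-xbar)^2) = 242/3 ≈ 80.666667
b = Sxy / Sxx = -4/11 ≈ -0.363636

-0.3636


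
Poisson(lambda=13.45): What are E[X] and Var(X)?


E[X] = Var(X) = lambda = 13.45

13.45, 13.45


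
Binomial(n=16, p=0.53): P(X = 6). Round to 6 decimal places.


P = C(n,k) * p^k * (1-p)^(n-k)
C(16,6) = 8008
p^k = 0.53^6 ≈ 0.02216436
(1-p)^(n-k) = 0.47^10 ≈ 0.0005259913
P = 8008 * 0.02216436 * 0.0005259913 ≈ 0.093359

0.093359


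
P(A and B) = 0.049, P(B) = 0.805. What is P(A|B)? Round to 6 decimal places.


P(A|B) = P(A and B) / P(B) = 0.049 / 0.805 = 7/115 ≈ 0.06086957

0.060870


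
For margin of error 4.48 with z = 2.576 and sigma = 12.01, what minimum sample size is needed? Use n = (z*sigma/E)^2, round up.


z*sigma/E = 2.576 * 12.01 / 4.48 = 6.90575
(z*sigma/E)^2 ≈ 47.689383
round up: n = 48

48


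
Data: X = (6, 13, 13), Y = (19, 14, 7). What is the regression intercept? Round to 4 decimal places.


a = ybar - b*xbar, where b = sum((xi-xbar)(yi-ybar)) / sum((xi-xbar)^2)
n = 3, xbar = 32/3 ≈ 10.666667, ybar = 40/3 ≈ 13.333333
Sxy = sum((xi-xbar)(yi-ybar)) = -119/3 ≈ -39.666667
Sxx = sum((xi-xbar)^2) = 98/3 ≈ 32.666667
b = Sxy / Sxx = -17/14 ≈ -1.214286
a = 13.333333 - (-1.214286) * 10.666667 = 184/7 ≈ 26.285714

26.2857


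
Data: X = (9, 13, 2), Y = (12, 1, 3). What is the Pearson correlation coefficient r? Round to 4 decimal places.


r = sum((xi-xbar)(yi-ybar)) / sqrt(sum((xi-xbar)^2) * sum((yi-ybar)^2))
n = 3, xbar = 24/3 = 8, ybar = 16/3 ≈ 5.333333
Sxy = sum((xi-xbar)(yi-ybar)) = -1
Sxx = sum((xi-xbar)^2) = 62
Syy = sum((yi-ybar)^2) = 206/3 ≈ 68.666667
sqrt(Sxx*Syy) ≈ 65.248244
r = Sxy / sqrt(Sxx*Syy) = -1 / 65.248244 ≈ -0.015326

-0.0153


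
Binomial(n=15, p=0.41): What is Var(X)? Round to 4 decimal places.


Var = n*p*(1-p) = 15 * 0.41 * 0.59 = 3.6285

3.6285


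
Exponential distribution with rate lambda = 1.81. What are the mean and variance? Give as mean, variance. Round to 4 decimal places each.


mean = 1/lam, var = 1/lam^2
mean = 1 / 1.81 = 100/181 ≈ 0.552486
lam^2 = 1.81^2 = 3.2761
var = 1 / 3.2761 ≈ 0.305241

0.5525, 0.3052


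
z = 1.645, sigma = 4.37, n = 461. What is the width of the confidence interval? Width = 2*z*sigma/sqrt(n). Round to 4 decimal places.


width = 2*z*sigma/sqrt(n)
2*z*sigma = 2 * 1.645 * 4.37 = 14.3773
sqrt(461) ≈ 21.470911
width = 14.3773 / 21.470911 ≈ 0.669618

0.6696


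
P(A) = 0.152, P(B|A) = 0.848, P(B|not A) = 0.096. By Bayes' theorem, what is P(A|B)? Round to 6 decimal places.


P(A|B) = P(B|A)*P(A) / P(B), P(B) = P(B|A)*P(A) + P(B|not A)*P(not A)
P(B|A)*P(A) = 0.848 * 0.152 = 0.128896
P(B|not A)*P(not A) = 0.096 * 0.848 = 0.081408
P(B) = 0.128896 + 0.081408 = 0.210304
P(A|B) = 0.128896 / 0.210304 = 19/31 ≈ 0.61290323

0.612903


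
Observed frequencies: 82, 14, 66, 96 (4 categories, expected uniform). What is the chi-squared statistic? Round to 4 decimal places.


chi2 = sum((O-E)^2/E), E = total/4
total = 258, E = 258/4 = 64.5
(82 - 64.5)^2 / 64.5 = 306.25 / 64.5 = 1225/258 ≈ 4.748062
(14 - 64.5)^2 / 64.5 = 2550.25 / 64.5 = 10201/258 ≈ 39.538760
(66 - 64.5)^2 / 64.5 = 2.25 / 64.5 = 3/86 ≈ 0.034884
(96 - 64.5)^2 / 64.5 = 992.25 / 64.5 = 1323/86 ≈ 15.383721
chi2 = 7702/129 ≈ 59.705426

59.7054


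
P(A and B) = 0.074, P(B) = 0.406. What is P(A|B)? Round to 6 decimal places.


P(A|B) = P(A and B) / P(B) = 0.074 / 0.406 = 37/203 ≈ 0.18226601

0.182266


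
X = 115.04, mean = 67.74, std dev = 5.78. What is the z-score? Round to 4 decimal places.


z = (X - mu) / sigma
X - mu = 115.04 - 67.74 = 47.3
z = 47.3 / 5.78 = 2365/289 ≈ 8.183391

8.1834


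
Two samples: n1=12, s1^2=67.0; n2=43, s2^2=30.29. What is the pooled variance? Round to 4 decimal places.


sp^2 = ((n1-1)*s1^2 + (n2-1)*s2^2)/(n1+n2-2)
(n1-1)*s1^2 = 11 * 67.0 = 737
(n2-1)*s2^2 = 42 * 30.29 = 1272.18
numerator = 737 + 1272.18 = 2009.18
n1+n2-2 = 53
sp^2 = 2009.18 / 53 = 100459/2650 ≈ 37.909057

37.9091


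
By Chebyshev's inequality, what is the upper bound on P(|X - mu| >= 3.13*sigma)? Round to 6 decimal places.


P <= 1/k^2
k^2 = 3.13^2 = 9.7969
1/k^2 = 1 / 9.7969 ≈ 0.10207310

0.102073


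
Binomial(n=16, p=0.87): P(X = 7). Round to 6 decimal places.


P = C(n,k) * p^k * (1-p)^(n-k)
C(16,7) = 11440
p^k = 0.87^7 ≈ 0.3772548
(1-p)^(n-k) = 0.13^9 ≈ 0.00000001060450
P = 11440 * 0.3772548 * 0.00000001060450 ≈ 0.000046

0.000046


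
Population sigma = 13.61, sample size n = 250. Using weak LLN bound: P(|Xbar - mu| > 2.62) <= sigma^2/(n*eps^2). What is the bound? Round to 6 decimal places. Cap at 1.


bound = min(1, sigma^2/(n*eps^2))
sigma^2 = 13.61^2 = 185.2321
n*eps^2 = 250 * 2.62^2 = 250 * 6.8644 = 1716.1
sigma^2/(n*eps^2) = 185.2321 / 1716.1 ≈ 0.10793782

0.107938


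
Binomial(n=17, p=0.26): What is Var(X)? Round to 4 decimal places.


Var = n*p*(1-p) = 17 * 0.26 * 0.74 = 3.2708

3.2708


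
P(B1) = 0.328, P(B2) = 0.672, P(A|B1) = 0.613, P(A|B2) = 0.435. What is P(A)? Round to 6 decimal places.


P(A) = P(A|B1)*P(B1) + P(A|B2)*P(B2)
P(A|B1)*P(B1) = 0.613 * 0.328 = 0.201064
P(A|B2)*P(B2) = 0.435 * 0.672 = 0.29232
P(A) = 0.201064 + 0.29232 = 0.493384

0.493384


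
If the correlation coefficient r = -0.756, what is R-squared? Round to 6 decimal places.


R^2 = r^2 = (-0.756)^2 = 0.571536

0.571536


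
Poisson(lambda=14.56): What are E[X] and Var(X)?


E[X] = Var(X) = lambda = 14.56

14.56, 14.56


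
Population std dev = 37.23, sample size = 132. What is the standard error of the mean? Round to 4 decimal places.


SE = sigma / sqrt(n)
sqrt(132) ≈ 11.489125
SE = 37.23 / 11.489125 ≈ 3.240456

3.2405


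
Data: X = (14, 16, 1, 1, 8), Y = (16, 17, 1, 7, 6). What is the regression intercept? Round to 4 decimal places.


a = ybar - b*xbar, where b = sum((xi-xbar)(yi-ybar)) / sum((xi-xbar)^2)
n = 5, xbar = 40/5 = 8, ybar = 47/5 = 9.4
Sxy = sum((xi-xbar)(yi-ybar)) = 176
Sxx = sum((xi-xbar)^2) = 198
b = Sxy / Sxx = 8/9 ≈ 0.888889
a = 9.4 - 0.888889 * 8 = 103/45 ≈ 2.288889

2.2889


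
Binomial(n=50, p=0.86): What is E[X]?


E[X] = n*p = 50 * 0.86 = 43

43


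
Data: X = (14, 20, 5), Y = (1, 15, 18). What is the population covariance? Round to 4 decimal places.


Cov = (1/n)*sum((xi-xbar)(yi-ybar))
n = 3, xbar = 39/3 = 13, ybar = 34/3 ≈ 11.333333
sum((xi-xbar)(yi-ybar)) = -38
Cov = -38 / 3 = -38/3 ≈ -12.666667

-12.6667


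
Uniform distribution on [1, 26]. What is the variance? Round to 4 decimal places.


Var = (b-a)^2 / 12
(b-a)^2 = (26 - 1)^2 = 625
Var = 625/12 ≈ 52.083333

52.0833


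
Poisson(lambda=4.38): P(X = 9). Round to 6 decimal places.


P = e^(-lam) * lam^k / k!
e^(-4.38) ≈ 0.01252536
lam^k = 4.38^9 ≈ 593289.953884
k! = 9! = 362880
P = 0.01252536 * 593289.953884 / 362880 ≈ 0.020478

0.020478


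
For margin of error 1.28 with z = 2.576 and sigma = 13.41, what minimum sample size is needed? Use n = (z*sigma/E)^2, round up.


z*sigma/E = 2.576 * 13.41 / 1.28 = 26.987625
(z*sigma/E)^2 ≈ 728.331903
round up: n = 729

729


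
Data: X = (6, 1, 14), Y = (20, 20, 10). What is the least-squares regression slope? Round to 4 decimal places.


b = sum((xi-xbar)(yi-ybar)) / sum((xi-xbar)^2)
n = 3, xbar = 21/3 = 7, ybar = 50/3 ≈ 16.666667
Sxy = sum((xi-xbar)(yi-ybar)) = -70
Sxx = sum((xi-xbar)^2) = 86
b = Sxy / Sxx = -35/43 ≈ -0.813953

-0.8140


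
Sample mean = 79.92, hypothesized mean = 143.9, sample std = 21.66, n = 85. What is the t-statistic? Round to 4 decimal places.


t = (xbar - mu0) / (s/sqrt(n))
xbar - mu0 = 79.92 - 143.9 = -63.98
sqrt(85) ≈ 9.21954446
s/sqrt(n) = 21.66 / 9.21954446 ≈ 2.34935686
t = -63.98 / 2.34935686 ≈ -27.232985

-27.2330


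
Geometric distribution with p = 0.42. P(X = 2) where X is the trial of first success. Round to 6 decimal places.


P = (1-p)^(k-1) * p
(1-p)^(k-1) = 0.58^1 = 0.58
P = 0.58 * 0.42 = 0.2436

0.243600


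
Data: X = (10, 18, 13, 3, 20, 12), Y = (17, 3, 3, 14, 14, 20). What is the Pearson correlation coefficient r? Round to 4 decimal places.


r = sum((xi-xbar)(yi-ybar)) / sqrt(sum((xi-xbar)^2) * sum((yi-ybar)^2))
n = 6, xbar = 76/6 = 38/3 ≈ 12.666667, ybar = 71/6 ≈ 11.833333
Sxy = sum((xi-xbar)(yi-ybar)) = -223/3 ≈ -74.333333
Sxx = sum((xi-xbar)^2) = 550/3 ≈ 183.333333
Syy = sum((yi-ybar)^2) = 1553/6 ≈ 258.833333
sqrt(Sxx*Syy) ≈ 217.836585
r = Sxy / sqrt(Sxx*Syy) = -74.333333 / 217.836585 ≈ -0.341234

-0.3412


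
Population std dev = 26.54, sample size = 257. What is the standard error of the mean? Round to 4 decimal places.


SE = sigma / sqrt(n)
sqrt(257) ≈ 16.031220
SE = 26.54 / 16.031220 ≈ 1.655520

1.6555


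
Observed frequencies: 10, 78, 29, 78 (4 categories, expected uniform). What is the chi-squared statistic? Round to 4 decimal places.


chi2 = sum((O-E)^2/E), E = total/4
total = 195, E = 195/4 = 48.75
(10 - 48.75)^2 / 48.75 = 1501.5625 / 48.75 = 4805/156 ≈ 30.801282
(78 - 48.75)^2 / 48.75 = 855.5625 / 48.75 = 17.55
(29 - 48.75)^2 / 48.75 = 390.0625 / 48.75 = 6241/780 ≈ 8.001282
(78 - 48.75)^2 / 48.75 = 855.5625 / 48.75 = 17.55
chi2 = 14411/195 ≈ 73.902564

73.9026


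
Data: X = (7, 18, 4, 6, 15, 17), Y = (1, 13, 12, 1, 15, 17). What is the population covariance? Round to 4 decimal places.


Cov = (1/n)*sum((xi-xbar)(yi-ybar))
n = 6, xbar = 67/6 ≈ 11.166667, ybar = 59/6 ≈ 9.833333
sum((xi-xbar)(yi-ybar)) = 901/6 ≈ 150.166667
Cov = 150.166667 / 6 = 901/36 ≈ 25.027778

25.0278


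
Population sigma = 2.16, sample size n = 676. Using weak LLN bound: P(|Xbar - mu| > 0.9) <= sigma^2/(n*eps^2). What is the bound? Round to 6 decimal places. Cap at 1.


bound = min(1, sigma^2/(n*eps^2))
sigma^2 = 2.16^2 = 4.6656
n*eps^2 = 676 * 0.9^2 = 676 * 0.81 = 547.56
sigma^2/(n*eps^2) = 4.6656 / 547.56 = 36/4225 ≈ 0.00852071

0.008521


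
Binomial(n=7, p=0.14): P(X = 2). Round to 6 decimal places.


P = C(n,k) * p^k * (1-p)^(n-k)
C(7,2) = 21
p^k = 0.14^2 = 0.0196
(1-p)^(n-k) = 0.86^5 ≈ 0.4704270
P = 21 * 0.0196 * 0.4704270 ≈ 0.193628

0.193628


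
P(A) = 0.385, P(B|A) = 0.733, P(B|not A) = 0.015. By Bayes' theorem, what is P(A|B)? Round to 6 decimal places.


P(A|B) = P(B|A)*P(A) / P(B), P(B) = P(B|A)*P(A) + P(B|not A)*P(not A)
P(B|A)*P(A) = 0.733 * 0.385 = 0.282205
P(B|not A)*P(not A) = 0.015 * 0.615 = 0.009225
P(B) = 0.282205 + 0.009225 = 0.29143
P(A|B) = 0.282205 / 0.29143 ≈ 0.96834574

0.968346


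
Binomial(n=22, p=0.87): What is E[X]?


E[X] = n*p = 22 * 0.87 = 19.14

19.14


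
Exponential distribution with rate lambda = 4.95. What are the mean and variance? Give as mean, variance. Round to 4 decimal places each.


mean = 1/lam, var = 1/lam^2
mean = 1 / 4.95 = 20/99 ≈ 0.202020
lam^2 = 4.95^2 = 24.5025
var = 1 / 24.5025 = 400/9801 ≈ 0.040812

0.2020, 0.0408


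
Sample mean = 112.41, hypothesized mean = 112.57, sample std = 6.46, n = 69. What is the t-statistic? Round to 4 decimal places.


t = (xbar - mu0) / (s/sqrt(n))
xbar - mu0 = 112.41 - 112.57 = -0.16
sqrt(69) ≈ 8.30662386
s/sqrt(n) = 6.46 / 8.30662386 ≈ 0.77769261
t = -0.16 / 0.77769261 ≈ -0.205737

-0.2057


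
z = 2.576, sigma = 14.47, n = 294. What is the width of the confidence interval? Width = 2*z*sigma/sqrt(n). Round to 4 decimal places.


width = 2*z*sigma/sqrt(n)
2*z*sigma = 2 * 2.576 * 14.47 = 74.54944
sqrt(294) ≈ 17.146428
width = 74.54944 / 17.146428 ≈ 4.347812

4.3478


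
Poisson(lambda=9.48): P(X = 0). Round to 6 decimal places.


P = e^(-lam) * lam^k / k!
e^(-9.48) ≈ 0.00007636394
lam^k = 9.48^0 = 1
k! = 0! = 1
P = 0.00007636394 * 1 / 1 ≈ 0.000076

0.000076


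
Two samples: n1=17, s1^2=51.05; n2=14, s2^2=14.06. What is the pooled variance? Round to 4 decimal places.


sp^2 = ((n1-1)*s1^2 + (n2-1)*s2^2)/(n1+n2-2)
(n1-1)*s1^2 = 16 * 51.05 = 816.8
(n2-1)*s2^2 = 13 * 14.06 = 182.78
numerator = 816.8 + 182.78 = 999.58
n1+n2-2 = 29
sp^2 = 999.58 / 29 = 49979/1450 ≈ 34.468276

34.4683


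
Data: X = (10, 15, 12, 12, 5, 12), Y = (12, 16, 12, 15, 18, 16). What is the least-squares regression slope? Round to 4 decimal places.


b = sum((xi-xbar)(yi-ybar)) / sum((xi-xbar)^2)
n = 6, xbar = 66/6 = 11, ybar = 89/6 ≈ 14.833333
Sxy = sum((xi-xbar)(yi-ybar)) = -13
Sxx = sum((xi-xbar)^2) = 56
b = Sxy / Sxx = -13/56 ≈ -0.232143

-0.2321


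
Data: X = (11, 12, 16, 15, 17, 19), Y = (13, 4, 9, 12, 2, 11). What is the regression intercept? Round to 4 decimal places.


a = ybar - b*xbar, where b = sum((xi-xbar)(yi-ybar)) / sum((xi-xbar)^2)
n = 6, xbar = 90/6 = 15, ybar = 51/6 = 8.5
Sxy = sum((xi-xbar)(yi-ybar)) = -7
Sxx = sum((xi-xbar)^2) = 46
b = Sxy / Sxx = -7/46 ≈ -0.152174
a = 8.5 - (-0.152174) * 15 = 248/23 ≈ 10.782609

10.7826


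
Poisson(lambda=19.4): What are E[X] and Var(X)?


E[X] = Var(X) = lambda = 19.4

19.4, 19.4


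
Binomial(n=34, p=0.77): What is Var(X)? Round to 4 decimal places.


Var = n*p*(1-p) = 34 * 0.77 * 0.23 = 6.0214

6.0214


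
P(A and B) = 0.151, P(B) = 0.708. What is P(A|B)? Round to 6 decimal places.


P(A|B) = P(A and B) / P(B) = 0.151 / 0.708 = 151/708 ≈ 0.21327684

0.213277


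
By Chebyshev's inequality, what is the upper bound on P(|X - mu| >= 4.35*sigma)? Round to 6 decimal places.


P <= 1/k^2
k^2 = 4.35^2 = 18.9225
1/k^2 = 1 / 18.9225 = 400/7569 ≈ 0.05284714

0.052847


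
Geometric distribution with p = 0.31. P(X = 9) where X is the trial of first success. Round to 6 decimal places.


P = (1-p)^(k-1) * p
(1-p)^(k-1) = 0.69^8 ≈ 0.05137984
P = 0.05137984 * 0.31 ≈ 0.01592775

0.015928


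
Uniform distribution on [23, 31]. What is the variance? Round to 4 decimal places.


Var = (b-a)^2 / 12
(b-a)^2 = (31 - 23)^2 = 64
Var = 64/12 ≈ 5.333333

5.3333


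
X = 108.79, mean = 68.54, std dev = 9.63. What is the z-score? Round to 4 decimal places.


z = (X - mu) / sigma
X - mu = 108.79 - 68.54 = 40.25
z = 40.25 / 9.63 = 4025/963 ≈ 4.179647

4.1796


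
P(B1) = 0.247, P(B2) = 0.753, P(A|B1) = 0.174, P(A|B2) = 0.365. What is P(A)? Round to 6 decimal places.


P(A) = P(A|B1)*P(B1) + P(A|B2)*P(B2)
P(A|B1)*P(B1) = 0.174 * 0.247 = 0.042978
P(A|B2)*P(B2) = 0.365 * 0.753 = 0.274845
P(A) = 0.042978 + 0.274845 = 0.317823

0.317823


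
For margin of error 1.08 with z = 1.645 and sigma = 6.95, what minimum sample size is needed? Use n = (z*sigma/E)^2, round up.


z*sigma/E = 1.645 * 6.95 / 1.08 = 45731/4320 ≈ 10.585880
(z*sigma/E)^2 ≈ 112.060848
round up: n = 113

113


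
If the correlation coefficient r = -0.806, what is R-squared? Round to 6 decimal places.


R^2 = r^2 = (-0.806)^2 = 0.649636

0.649636


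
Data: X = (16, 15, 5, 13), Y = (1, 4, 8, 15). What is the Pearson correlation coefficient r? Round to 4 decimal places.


r = sum((xi-xbar)(yi-ybar)) / sqrt(sum((xi-xbar)^2) * sum((yi-ybar)^2))
n = 4, xbar = 49/4 = 12.25, ybar = 28/4 = 7
Sxy = sum((xi-xbar)(yi-ybar)) = -32
Sxx = sum((xi-xbar)^2) = 74.75
Syy = sum((yi-ybar)^2) = 110
sqrt(Sxx*Syy) ≈ 90.678002
r = Sxy / sqrt(Sxx*Syy) = -32 / 90.678002 ≈ -0.352897

-0.3529


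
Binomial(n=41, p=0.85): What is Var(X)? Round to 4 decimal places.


Var = n*p*(1-p) = 41 * 0.85 * 0.15 = 5.2275

5.2275


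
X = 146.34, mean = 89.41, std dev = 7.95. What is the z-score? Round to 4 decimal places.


z = (X - mu) / sigma
X - mu = 146.34 - 89.41 = 56.93
z = 56.93 / 7.95 = 5693/795 ≈ 7.161006

7.1610


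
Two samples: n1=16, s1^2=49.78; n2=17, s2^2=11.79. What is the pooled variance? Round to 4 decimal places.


sp^2 = ((n1-1)*s1^2 + (n2-1)*s2^2)/(n1+n2-2)
(n1-1)*s1^2 = 15 * 49.78 = 746.7
(n2-1)*s2^2 = 16 * 11.79 = 188.64
numerator = 746.7 + 188.64 = 935.34
n1+n2-2 = 31
sp^2 = 935.34 / 31 = 46767/1550 ≈ 30.172258

30.1723


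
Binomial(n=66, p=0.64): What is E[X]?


E[X] = n*p = 66 * 0.64 = 42.24

42.24


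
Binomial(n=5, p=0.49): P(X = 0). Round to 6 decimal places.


P = C(n,k) * p^k * (1-p)^(n-k)
C(5,0) = 1
p^k = 0.49^0 = 1
(1-p)^(n-k) = 0.51^5 ≈ 0.03450253
P = 1 * 1 * 0.03450253 ≈ 0.034503

0.034503


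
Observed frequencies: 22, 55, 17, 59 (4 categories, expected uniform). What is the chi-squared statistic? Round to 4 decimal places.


chi2 = sum((O-E)^2/E), E = total/4
total = 153, E = 153/4 = 38.25
(22 - 38.25)^2 / 38.25 = 264.0625 / 38.25 = 4225/612 ≈ 6.903595
(55 - 38.25)^2 / 38.25 = 280.5625 / 38.25 = 4489/612 ≈ 7.334967
(17 - 38.25)^2 / 38.25 = 451.5625 / 38.25 = 425/36 ≈ 11.805556
(59 - 38.25)^2 / 38.25 = 430.5625 / 38.25 = 6889/612 ≈ 11.256536
chi2 = 5707/153 ≈ 37.300654

37.3007


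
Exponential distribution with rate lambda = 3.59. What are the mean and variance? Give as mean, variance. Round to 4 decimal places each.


mean = 1/lam, var = 1/lam^2
mean = 1 / 3.59 = 100/359 ≈ 0.278552
lam^2 = 3.59^2 = 12.8881
var = 1 / 12.8881 ≈ 0.077591

0.2786, 0.0776


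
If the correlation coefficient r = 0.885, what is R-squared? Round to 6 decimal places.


R^2 = r^2 = (0.885)^2 = 0.783225

0.783225


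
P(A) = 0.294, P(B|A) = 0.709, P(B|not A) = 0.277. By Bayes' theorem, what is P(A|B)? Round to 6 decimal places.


P(A|B) = P(B|A)*P(A) / P(B), P(B) = P(B|A)*P(A) + P(B|not A)*P(not A)
P(B|A)*P(A) = 0.709 * 0.294 = 0.208446
P(B|not A)*P(not A) = 0.277 * 0.706 = 0.195562
P(B) = 0.208446 + 0.195562 = 0.404008
P(A|B) = 0.208446 / 0.404008 ≈ 0.51594523

0.515945


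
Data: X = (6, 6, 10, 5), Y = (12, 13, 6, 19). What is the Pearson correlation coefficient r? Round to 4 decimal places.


r = sum((xi-xbar)(yi-ybar)) / sqrt(sum((xi-xbar)^2) * sum((yi-ybar)^2))
n = 4, xbar = 27/4 = 6.75, ybar = 50/4 = 12.5
Sxy = sum((xi-xbar)(yi-ybar)) = -32.5
Sxx = sum((xi-xbar)^2) = 14.75
Syy = sum((yi-ybar)^2) = 85
sqrt(Sxx*Syy) ≈ 35.408332
r = Sxy / sqrt(Sxx*Syy) = -32.5 / 35.408332 ≈ -0.917863

-0.9179


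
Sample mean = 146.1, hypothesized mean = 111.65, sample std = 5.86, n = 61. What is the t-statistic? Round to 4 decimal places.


t = (xbar - mu0) / (s/sqrt(n))
xbar - mu0 = 146.1 - 111.65 = 34.45
sqrt(61) ≈ 7.81024968
s/sqrt(n) = 5.86 / 7.81024968 ≈ 0.75029612
t = 34.45 / 0.75029612 ≈ 45.915205

45.9152


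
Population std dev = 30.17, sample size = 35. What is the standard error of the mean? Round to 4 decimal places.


SE = sigma / sqrt(n)
sqrt(35) ≈ 5.916080
SE = 30.17 / 5.916080 ≈ 5.099661

5.0997


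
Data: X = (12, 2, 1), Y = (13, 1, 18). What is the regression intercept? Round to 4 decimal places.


a = ybar - b*xbar, where b = sum((xi-xbar)(yi-ybar)) / sum((xi-xbar)^2)
n = 3, xbar = 15/3 = 5, ybar = 32/3 ≈ 10.666667
Sxy = sum((xi-xbar)(yi-ybar)) = 16
Sxx = sum((xi-xbar)^2) = 74
b = Sxy / Sxx = 8/37 ≈ 0.216216
a = 10.666667 - 0.216216 * 5 = 1064/111 ≈ 9.585586

9.5856


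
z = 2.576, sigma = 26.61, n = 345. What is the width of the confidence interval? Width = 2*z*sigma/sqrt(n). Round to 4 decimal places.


width = 2*z*sigma/sqrt(n)
2*z*sigma = 2 * 2.576 * 26.61 = 137.09472
sqrt(345) ≈ 18.574176
width = 137.09472 / 18.574176 ≈ 7.380932

7.3809


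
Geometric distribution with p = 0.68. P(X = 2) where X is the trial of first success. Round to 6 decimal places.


P = (1-p)^(k-1) * p
(1-p)^(k-1) = 0.32^1 = 0.32
P = 0.32 * 0.68 = 0.2176

0.217600


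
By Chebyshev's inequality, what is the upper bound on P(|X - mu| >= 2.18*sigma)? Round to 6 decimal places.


P <= 1/k^2
k^2 = 2.18^2 = 4.7524
1/k^2 = 1 / 4.7524 ≈ 0.21042000

0.210420


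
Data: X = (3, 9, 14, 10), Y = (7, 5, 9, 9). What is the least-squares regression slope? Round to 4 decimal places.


b = sum((xi-xbar)(yi-ybar)) / sum((xi-xbar)^2)
n = 4, xbar = 36/4 = 9, ybar = 30/4 = 7.5
Sxy = sum((xi-xbar)(yi-ybar)) = 12
Sxx = sum((xi-xbar)^2) = 62
b = Sxy / Sxx = 6/31 ≈ 0.193548

0.1935


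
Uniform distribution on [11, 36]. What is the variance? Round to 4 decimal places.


Var = (b-a)^2 / 12
(b-a)^2 = (36 - 11)^2 = 625
Var = 625/12 ≈ 52.083333

52.0833


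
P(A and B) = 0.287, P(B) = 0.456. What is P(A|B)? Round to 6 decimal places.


P(A|B) = P(A and B) / P(B) = 0.287 / 0.456 = 287/456 ≈ 0.62938596

0.629386


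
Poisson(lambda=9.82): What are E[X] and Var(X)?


E[X] = Var(X) = lambda = 9.82

9.82, 9.82


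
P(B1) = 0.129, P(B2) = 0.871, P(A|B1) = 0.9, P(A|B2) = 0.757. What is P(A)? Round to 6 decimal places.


P(A) = P(A|B1)*P(B1) + P(A|B2)*P(B2)
P(A|B1)*P(B1) = 0.9 * 0.129 = 0.1161
P(A|B2)*P(B2) = 0.757 * 0.871 = 0.659347
P(A) = 0.1161 + 0.659347 = 0.775447

0.775447


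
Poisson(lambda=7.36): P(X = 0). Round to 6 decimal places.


P = e^(-lam) * lam^k / k!
e^(-7.36) ≈ 0.0006361985
lam^k = 7.36^0 = 1
k! = 0! = 1
P = 0.0006361985 * 1 / 1 ≈ 0.000636

0.000636


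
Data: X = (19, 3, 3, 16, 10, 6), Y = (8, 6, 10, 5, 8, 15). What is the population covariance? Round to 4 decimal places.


Cov = (1/n)*sum((xi-xbar)(yi-ybar))
n = 6, xbar = 57/6 = 9.5, ybar = 52/6 = 26/3 ≈ 8.666667
sum((xi-xbar)(yi-ybar)) = -44
Cov = -44 / 6 = -22/3 ≈ -7.333333

-7.3333


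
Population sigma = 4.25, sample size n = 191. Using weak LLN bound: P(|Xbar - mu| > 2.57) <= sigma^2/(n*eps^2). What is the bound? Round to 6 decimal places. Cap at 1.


bound = min(1, sigma^2/(n*eps^2))
sigma^2 = 4.25^2 = 18.0625
n*eps^2 = 191 * 2.57^2 = 191 * 6.6049 = 1261.5359
sigma^2/(n*eps^2) = 18.0625 / 1261.5359 ≈ 0.01431786

0.014318


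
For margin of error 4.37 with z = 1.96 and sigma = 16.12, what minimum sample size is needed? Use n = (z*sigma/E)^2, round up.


z*sigma/E = 1.96 * 16.12 / 4.37 ≈ 7.230023
(z*sigma/E)^2 ≈ 52.273231
round up: n = 53

53


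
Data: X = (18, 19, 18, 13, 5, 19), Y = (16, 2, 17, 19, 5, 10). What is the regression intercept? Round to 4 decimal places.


a = ybar - b*xbar, where b = sum((xi-xbar)(yi-ybar)) / sum((xi-xbar)^2)
n = 6, xbar = 92/6 = 46/3 ≈ 15.333333, ybar = 69/6 = 11.5
Sxy = sum((xi-xbar)(yi-ybar)) = 36
Sxx = sum((xi-xbar)^2) = 460/3 ≈ 153.333333
b = Sxy / Sxx = 27/115 ≈ 0.234783
a = 11.5 - 0.234783 * 15.333333 = 7.9

7.9000


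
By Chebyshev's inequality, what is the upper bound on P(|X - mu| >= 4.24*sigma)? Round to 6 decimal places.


P <= 1/k^2
k^2 = 4.24^2 = 17.9776
1/k^2 = 1 / 17.9776 ≈ 0.05562478

0.055625


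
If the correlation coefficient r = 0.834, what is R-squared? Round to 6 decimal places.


R^2 = r^2 = (0.834)^2 = 0.695556

0.695556


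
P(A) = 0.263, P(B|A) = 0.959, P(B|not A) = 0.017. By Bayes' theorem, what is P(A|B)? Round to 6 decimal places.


P(A|B) = P(B|A)*P(A) / P(B), P(B) = P(B|A)*P(A) + P(B|not A)*P(not A)
P(B|A)*P(A) = 0.959 * 0.263 = 0.252217
P(B|not A)*P(not A) = 0.017 * 0.737 = 0.012529
P(B) = 0.252217 + 0.012529 = 0.264746
P(A|B) = 0.252217 / 0.264746 ≈ 0.95267539

0.952675


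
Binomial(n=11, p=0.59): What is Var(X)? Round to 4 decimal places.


Var = n*p*(1-p) = 11 * 0.59 * 0.41 = 2.6609

2.6609


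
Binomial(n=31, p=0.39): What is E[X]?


E[X] = n*p = 31 * 0.39 = 12.09

12.09


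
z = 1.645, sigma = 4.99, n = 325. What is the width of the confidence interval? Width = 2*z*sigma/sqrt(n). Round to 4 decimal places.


width = 2*z*sigma/sqrt(n)
2*z*sigma = 2 * 1.645 * 4.99 = 16.4171
sqrt(325) ≈ 18.027756
width = 16.4171 / 18.027756 ≈ 0.910657

0.9107


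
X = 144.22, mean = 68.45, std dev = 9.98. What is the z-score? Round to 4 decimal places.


z = (X - mu) / sigma
X - mu = 144.22 - 68.45 = 75.77
z = 75.77 / 9.98 = 7577/998 ≈ 7.592184

7.5922


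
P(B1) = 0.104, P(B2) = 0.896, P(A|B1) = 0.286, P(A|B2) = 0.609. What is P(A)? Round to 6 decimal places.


P(A) = P(A|B1)*P(B1) + P(A|B2)*P(B2)
P(A|B1)*P(B1) = 0.286 * 0.104 = 0.029744
P(A|B2)*P(B2) = 0.609 * 0.896 = 0.545664
P(A) = 0.029744 + 0.545664 = 0.575408

0.575408


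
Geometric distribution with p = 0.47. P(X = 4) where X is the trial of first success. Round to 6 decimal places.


P = (1-p)^(k-1) * p
(1-p)^(k-1) = 0.53^3 = 0.148877
P = 0.148877 * 0.47 = 0.06997219

0.069972


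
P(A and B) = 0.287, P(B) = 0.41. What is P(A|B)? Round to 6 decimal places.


P(A|B) = P(A and B) / P(B) = 0.287 / 0.41 = 0.7

0.700000


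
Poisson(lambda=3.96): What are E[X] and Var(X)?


E[X] = Var(X) = lambda = 3.96

3.96, 3.96


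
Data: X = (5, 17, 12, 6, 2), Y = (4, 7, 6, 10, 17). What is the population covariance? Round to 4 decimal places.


Cov = (1/n)*sum((xi-xbar)(yi-ybar))
n = 5, xbar = 42/5 = 8.4, ybar = 44/5 = 8.8
sum((xi-xbar)(yi-ybar)) = -64.6
Cov = -64.6 / 5 = -12.92

-12.9200


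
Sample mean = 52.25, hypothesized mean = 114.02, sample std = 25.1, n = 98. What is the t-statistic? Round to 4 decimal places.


t = (xbar - mu0) / (s/sqrt(n))
xbar - mu0 = 52.25 - 114.02 = -61.77
sqrt(98) ≈ 9.89949494
s/sqrt(n) = 25.1 / 9.89949494 ≈ 2.53548289
t = -61.77 / 2.53548289 ≈ -24.362223

-24.3622


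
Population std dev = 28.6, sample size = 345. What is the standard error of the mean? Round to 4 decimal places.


SE = sigma / sqrt(n)
sqrt(345) ≈ 18.574176
SE = 28.6 / 18.574176 ≈ 1.539772

1.5398


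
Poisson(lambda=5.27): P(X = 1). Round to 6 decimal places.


P = e^(-lam) * lam^k / k!
e^(-5.27) ≈ 0.005143611
lam^k = 5.27^1 = 5.27
k! = 1! = 1
P = 0.005143611 * 5.27 / 1 ≈ 0.027107

0.027107


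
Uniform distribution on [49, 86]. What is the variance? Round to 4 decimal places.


Var = (b-a)^2 / 12
(b-a)^2 = (86 - 49)^2 = 1369
Var = 1369/12 ≈ 114.083333

114.0833


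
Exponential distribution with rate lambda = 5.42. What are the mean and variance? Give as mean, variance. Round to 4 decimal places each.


mean = 1/lam, var = 1/lam^2
mean = 1 / 5.42 = 50/271 ≈ 0.184502
lam^2 = 5.42^2 = 29.3764
var = 1 / 29.3764 ≈ 0.034041

0.1845, 0.0340


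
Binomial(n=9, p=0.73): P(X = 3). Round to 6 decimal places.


P = C(n,k) * p^k * (1-p)^(n-k)
C(9,3) = 84
p^k = 0.73^3 = 0.389017
(1-p)^(n-k) = 0.27^6 ≈ 0.0003874205
P = 84 * 0.389017 * 0.0003874205 ≈ 0.012660

0.012660


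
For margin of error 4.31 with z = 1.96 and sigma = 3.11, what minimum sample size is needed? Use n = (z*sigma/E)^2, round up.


z*sigma/E = 1.96 * 3.11 / 4.31 ≈ 1.414292
(z*sigma/E)^2 ≈ 2.000223
round up: n = 3

3


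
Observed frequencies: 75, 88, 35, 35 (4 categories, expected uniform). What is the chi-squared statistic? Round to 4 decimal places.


chi2 = sum((O-E)^2/E), E = total/4
total = 233, E = 233/4 = 58.25
(75 - 58.25)^2 / 58.25 = 280.5625 / 58.25 = 4489/932 ≈ 4.816524
(88 - 58.25)^2 / 58.25 = 885.0625 / 58.25 = 14161/932 ≈ 15.194206
(35 - 58.25)^2 / 58.25 = 540.5625 / 58.25 = 8649/932 ≈ 9.280043
(35 - 58.25)^2 / 58.25 = 540.5625 / 58.25 = 8649/932 ≈ 9.280043
chi2 = 8987/233 ≈ 38.570815

38.5708


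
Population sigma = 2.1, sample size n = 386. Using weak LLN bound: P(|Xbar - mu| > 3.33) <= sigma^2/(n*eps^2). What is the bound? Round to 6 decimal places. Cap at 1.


bound = min(1, sigma^2/(n*eps^2))
sigma^2 = 2.1^2 = 4.41
n*eps^2 = 386 * 3.33^2 = 386 * 11.0889 = 4280.3154
sigma^2/(n*eps^2) = 4.41 / 4280.3154 ≈ 0.00103030

0.001030


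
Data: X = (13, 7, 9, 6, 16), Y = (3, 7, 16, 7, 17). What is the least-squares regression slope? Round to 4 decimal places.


b = sum((xi-xbar)(yi-ybar)) / sum((xi-xbar)^2)
n = 5, xbar = 51/5 = 10.2, ybar = 50/5 = 10
Sxy = sum((xi-xbar)(yi-ybar)) = 36
Sxx = sum((xi-xbar)^2) = 70.8
b = Sxy / Sxx = 30/59 ≈ 0.508475

0.5085


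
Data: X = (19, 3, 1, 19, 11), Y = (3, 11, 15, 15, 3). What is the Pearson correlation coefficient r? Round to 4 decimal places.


r = sum((xi-xbar)(yi-ybar)) / sqrt(sum((xi-xbar)^2) * sum((yi-ybar)^2))
n = 5, xbar = 53/5 = 10.6, ybar = 47/5 = 9.4
Sxy = sum((xi-xbar)(yi-ybar)) = -75.2
Sxx = sum((xi-xbar)^2) = 291.2
Syy = sum((yi-ybar)^2) = 147.2
sqrt(Sxx*Syy) ≈ 207.037774
r = Sxy / sqrt(Sxx*Syy) = -75.2 / 207.037774 ≈ -0.363219

-0.3632


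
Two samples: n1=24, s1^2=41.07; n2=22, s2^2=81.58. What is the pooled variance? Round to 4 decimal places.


sp^2 = ((n1-1)*s1^2 + (n2-1)*s2^2)/(n1+n2-2)
(n1-1)*s1^2 = 23 * 41.07 = 944.61
(n2-1)*s2^2 = 21 * 81.58 = 1713.18
numerator = 944.61 + 1713.18 = 2657.79
n1+n2-2 = 44
sp^2 = 2657.79 / 44 = 265779/4400 ≈ 60.404318

60.4043


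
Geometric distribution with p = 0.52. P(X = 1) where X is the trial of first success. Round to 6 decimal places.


P = (1-p)^(k-1) * p
(1-p)^(k-1) = 0.48^0 = 1
P = 1 * 0.52 = 0.52

0.520000


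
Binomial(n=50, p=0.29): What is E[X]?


E[X] = n*p = 50 * 0.29 = 14.5

14.5


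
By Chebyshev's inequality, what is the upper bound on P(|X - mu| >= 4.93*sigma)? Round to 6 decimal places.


P <= 1/k^2
k^2 = 4.93^2 = 24.3049
1/k^2 = 1 / 24.3049 ≈ 0.04114397

0.041144


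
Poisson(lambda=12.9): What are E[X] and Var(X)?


E[X] = Var(X) = lambda = 12.9

12.9, 12.9


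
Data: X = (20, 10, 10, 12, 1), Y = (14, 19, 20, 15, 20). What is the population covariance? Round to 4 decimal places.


Cov = (1/n)*sum((xi-xbar)(yi-ybar))
n = 5, xbar = 53/5 = 10.6, ybar = 88/5 = 17.6
sum((xi-xbar)(yi-ybar)) = -62.8
Cov = -62.8 / 5 = -12.56

-12.5600


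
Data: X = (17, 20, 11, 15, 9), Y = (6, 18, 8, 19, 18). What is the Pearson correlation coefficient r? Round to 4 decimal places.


r = sum((xi-xbar)(yi-ybar)) / sqrt(sum((xi-xbar)^2) * sum((yi-ybar)^2))
n = 5, xbar = 72/5 = 14.4, ybar = 69/5 = 13.8
Sxy = sum((xi-xbar)(yi-ybar)) = 3.4
Sxx = sum((xi-xbar)^2) = 79.2
Syy = sum((yi-ybar)^2) = 156.8
sqrt(Sxx*Syy) ≈ 111.438593
r = Sxy / sqrt(Sxx*Syy) = 3.4 / 111.438593 ≈ 0.030510

0.0305


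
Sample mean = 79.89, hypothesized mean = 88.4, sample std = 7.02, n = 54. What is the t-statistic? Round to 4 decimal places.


t = (xbar - mu0) / (s/sqrt(n))
xbar - mu0 = 79.89 - 88.4 = -8.51
sqrt(54) ≈ 7.34846923
s/sqrt(n) = 7.02 / 7.34846923 ≈ 0.95530100
t = -8.51 / 0.95530100 ≈ -8.908187

-8.9082


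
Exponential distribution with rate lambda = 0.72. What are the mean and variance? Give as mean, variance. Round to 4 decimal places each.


mean = 1/lam, var = 1/lam^2
mean = 1 / 0.72 = 25/18 ≈ 1.388889
lam^2 = 0.72^2 = 0.5184
var = 1 / 0.5184 = 625/324 ≈ 1.929012

1.3889, 1.9290


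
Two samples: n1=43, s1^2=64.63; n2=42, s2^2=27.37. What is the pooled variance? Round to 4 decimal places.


sp^2 = ((n1-1)*s1^2 + (n2-1)*s2^2)/(n1+n2-2)
(n1-1)*s1^2 = 42 * 64.63 = 2714.46
(n2-1)*s2^2 = 41 * 27.37 = 1122.17
numerator = 2714.46 + 1122.17 = 3836.63
n1+n2-2 = 83
sp^2 = 3836.63 / 83 = 383663/8300 ≈ 46.224458

46.2245


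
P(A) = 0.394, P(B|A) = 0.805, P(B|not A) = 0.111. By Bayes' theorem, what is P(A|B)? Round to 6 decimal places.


P(A|B) = P(B|A)*P(A) / P(B), P(B) = P(B|A)*P(A) + P(B|not A)*P(not A)
P(B|A)*P(A) = 0.805 * 0.394 = 0.31717
P(B|not A)*P(not A) = 0.111 * 0.606 = 0.067266
P(B) = 0.31717 + 0.067266 = 0.384436
P(A|B) = 0.31717 / 0.384436 ≈ 0.82502679

0.825027


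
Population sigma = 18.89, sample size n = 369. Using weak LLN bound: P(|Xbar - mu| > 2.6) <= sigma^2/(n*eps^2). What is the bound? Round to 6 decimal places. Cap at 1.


bound = min(1, sigma^2/(n*eps^2))
sigma^2 = 18.89^2 = 356.8321
n*eps^2 = 369 * 2.6^2 = 369 * 6.76 = 2494.44
sigma^2/(n*eps^2) = 356.8321 / 2494.44 ≈ 0.14305099

0.143051


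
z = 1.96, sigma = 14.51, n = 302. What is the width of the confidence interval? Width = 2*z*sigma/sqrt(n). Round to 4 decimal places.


width = 2*z*sigma/sqrt(n)
2*z*sigma = 2 * 1.96 * 14.51 = 56.8792
sqrt(302) ≈ 17.378147
width = 56.8792 / 17.378147 ≈ 3.273030

3.2730


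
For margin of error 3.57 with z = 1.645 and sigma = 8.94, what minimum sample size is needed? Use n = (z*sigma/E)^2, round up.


z*sigma/E = 1.645 * 8.94 / 3.57 = 7003/1700 ≈ 4.119412
(z*sigma/E)^2 ≈ 16.969553
round up: n = 17

17


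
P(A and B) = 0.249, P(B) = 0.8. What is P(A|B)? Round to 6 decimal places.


P(A|B) = P(A and B) / P(B) = 0.249 / 0.8 = 0.31125

0.311250


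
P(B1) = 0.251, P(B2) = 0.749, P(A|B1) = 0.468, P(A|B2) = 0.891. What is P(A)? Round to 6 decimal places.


P(A) = P(A|B1)*P(B1) + P(A|B2)*P(B2)
P(A|B1)*P(B1) = 0.468 * 0.251 = 0.117468
P(A|B2)*P(B2) = 0.891 * 0.749 = 0.667359
P(A) = 0.117468 + 0.667359 = 0.784827

0.784827


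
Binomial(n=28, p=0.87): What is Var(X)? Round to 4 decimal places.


Var = n*p*(1-p) = 28 * 0.87 * 0.13 = 3.1668

3.1668


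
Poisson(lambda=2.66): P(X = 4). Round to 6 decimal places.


P = e^(-lam) * lam^k / k!
e^(-2.66) ≈ 0.06994822
lam^k = 2.66^4 ≈ 50.064115
k! = 4! = 24
P = 0.06994822 * 50.064115 / 24 ≈ 0.145912

0.145912


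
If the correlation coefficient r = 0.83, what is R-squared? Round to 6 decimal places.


R^2 = r^2 = (0.83)^2 = 0.6889

0.688900


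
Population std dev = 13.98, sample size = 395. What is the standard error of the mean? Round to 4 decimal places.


SE = sigma / sqrt(n)
sqrt(395) ≈ 19.874607
SE = 13.98 / 19.874607 ≈ 0.703410

0.7034


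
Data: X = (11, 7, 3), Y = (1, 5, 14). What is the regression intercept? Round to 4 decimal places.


a = ybar - b*xbar, where b = sum((xi-xbar)(yi-ybar)) / sum((xi-xbar)^2)
n = 3, xbar = 21/3 = 7, ybar = 20/3 ≈ 6.666667
Sxy = sum((xi-xbar)(yi-ybar)) = -52
Sxx = sum((xi-xbar)^2) = 32
b = Sxy / Sxx = -1.625
a = 6.666667 - (-1.625) * 7 = 433/24 ≈ 18.041667

18.0417


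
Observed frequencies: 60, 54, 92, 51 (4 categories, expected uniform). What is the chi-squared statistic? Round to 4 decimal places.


chi2 = sum((O-E)^2/E), E = total/4
total = 257, E = 257/4 = 64.25
(60 - 64.25)^2 / 64.25 = 18.0625 / 64.25 = 289/1028 ≈ 0.281128
(54 - 64.25)^2 / 64.25 = 105.0625 / 64.25 = 1681/1028 ≈ 1.635214
(92 - 64.25)^2 / 64.25 = 770.0625 / 64.25 = 12321/1028 ≈ 11.985409
(51 - 64.25)^2 / 64.25 = 175.5625 / 64.25 = 2809/1028 ≈ 2.732490
chi2 = 4275/257 ≈ 16.634241

16.6342


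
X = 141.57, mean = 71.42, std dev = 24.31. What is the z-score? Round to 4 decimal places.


z = (X - mu) / sigma
X - mu = 141.57 - 71.42 = 70.15
z = 70.15 / 24.31 = 7015/2431 ≈ 2.885644

2.8856


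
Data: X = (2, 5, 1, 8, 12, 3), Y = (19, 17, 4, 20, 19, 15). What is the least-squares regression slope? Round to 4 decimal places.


b = sum((xi-xbar)(yi-ybar)) / sum((xi-xbar)^2)
n = 6, xbar = 31/6 ≈ 5.166667, ybar = 94/6 = 47/3 ≈ 15.666667
Sxy = sum((xi-xbar)(yi-ybar)) = 223/3 ≈ 74.333333
Sxx = sum((xi-xbar)^2) = 521/6 ≈ 86.833333
b = Sxy / Sxx = 446/521 ≈ 0.856046

0.8560


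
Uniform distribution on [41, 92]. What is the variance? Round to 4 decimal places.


Var = (b-a)^2 / 12
(b-a)^2 = (92 - 41)^2 = 2601
Var = 2601/12 = 216.75

216.7500


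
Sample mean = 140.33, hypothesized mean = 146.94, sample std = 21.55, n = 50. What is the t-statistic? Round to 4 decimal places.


t = (xbar - mu0) / (s/sqrt(n))
xbar - mu0 = 140.33 - 146.94 = -6.61
sqrt(50) ≈ 7.07106781
s/sqrt(n) = 21.55 / 7.07106781 ≈ 3.04763023
t = -6.61 / 3.04763023 ≈ -2.168898

-2.1689


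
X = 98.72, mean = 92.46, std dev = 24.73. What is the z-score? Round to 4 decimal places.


z = (X - mu) / sigma
X - mu = 98.72 - 92.46 = 6.26
z = 6.26 / 24.73 = 626/2473 ≈ 0.253134

0.2531


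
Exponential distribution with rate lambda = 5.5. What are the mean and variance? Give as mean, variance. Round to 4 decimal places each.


mean = 1/lam, var = 1/lam^2
mean = 1 / 5.5 = 2/11 ≈ 0.181818
lam^2 = 5.5^2 = 30.25
var = 1 / 30.25 = 4/121 ≈ 0.033058

0.1818, 0.0331


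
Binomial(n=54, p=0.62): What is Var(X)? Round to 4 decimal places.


Var = n*p*(1-p) = 54 * 0.62 * 0.38 = 12.7224

12.7224


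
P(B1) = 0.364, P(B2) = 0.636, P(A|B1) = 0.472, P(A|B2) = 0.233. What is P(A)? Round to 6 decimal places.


P(A) = P(A|B1)*P(B1) + P(A|B2)*P(B2)
P(A|B1)*P(B1) = 0.472 * 0.364 = 0.171808
P(A|B2)*P(B2) = 0.233 * 0.636 = 0.148188
P(A) = 0.171808 + 0.148188 = 0.319996

0.319996


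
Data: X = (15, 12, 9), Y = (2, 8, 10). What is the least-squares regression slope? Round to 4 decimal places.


b = sum((xi-xbar)(yi-ybar)) / sum((xi-xbar)^2)
n = 3, xbar = 36/3 = 12, ybar = 20/3 ≈ 6.666667
Sxy = sum((xi-xbar)(yi-ybar)) = -24
Sxx = sum((xi-xbar)^2) = 18
b = Sxy / Sxx = -4/3 ≈ -1.333333

-1.3333
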